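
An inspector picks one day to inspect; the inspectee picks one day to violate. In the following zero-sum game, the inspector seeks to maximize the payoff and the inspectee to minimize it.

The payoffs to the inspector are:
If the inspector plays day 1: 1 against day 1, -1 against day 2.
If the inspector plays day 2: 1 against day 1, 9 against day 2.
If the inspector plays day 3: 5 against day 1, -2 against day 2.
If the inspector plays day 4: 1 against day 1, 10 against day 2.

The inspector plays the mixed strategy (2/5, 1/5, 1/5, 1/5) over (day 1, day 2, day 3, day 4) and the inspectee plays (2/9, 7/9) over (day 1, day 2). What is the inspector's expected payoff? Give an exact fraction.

Against (2/9, 7/9), each row's expected payoff is day 1: -5/9; day 2: 65/9; day 3: -4/9; day 4: 8.
Taking the (2/5, 1/5, 1/5, 1/5)-weighted average: (2/5)·(-5/9) + (1/5)·(65/9) + (1/5)·(-4/9) + (1/5)·(8) = 41/15.

41/15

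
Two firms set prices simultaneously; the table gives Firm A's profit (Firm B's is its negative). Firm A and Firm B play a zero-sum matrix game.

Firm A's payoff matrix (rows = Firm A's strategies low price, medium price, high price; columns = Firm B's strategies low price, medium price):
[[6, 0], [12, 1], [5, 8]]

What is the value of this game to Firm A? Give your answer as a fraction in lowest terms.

Row low price is strictly dominated by row medium price, so Firm A never plays it.
The remaining 2×2 game on (medium price, high price) × (low price, medium price) has no saddle point. Let Firm A play medium price with probability p; indifference gives 12p + 5(1−p) = p + 8(1−p), so p = 3/14.
Similarly Firm B's optimal q on low price is 1/2, and the value is 12·(1/2) + (1)·(1/2) = 13/2.

13/2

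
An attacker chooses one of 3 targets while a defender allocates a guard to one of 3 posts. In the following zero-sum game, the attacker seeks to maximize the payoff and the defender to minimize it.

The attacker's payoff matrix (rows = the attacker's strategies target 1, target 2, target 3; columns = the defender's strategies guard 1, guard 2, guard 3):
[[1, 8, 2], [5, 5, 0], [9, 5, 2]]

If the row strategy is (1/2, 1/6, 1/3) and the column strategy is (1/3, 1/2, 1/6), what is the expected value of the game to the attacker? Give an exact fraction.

Against (1/3, 1/2, 1/6), each row's expected payoff is target 1: 14/3; target 2: 25/6; target 3: 35/6.
Taking the (1/2, 1/6, 1/3)-weighted average: (1/2)·(14/3) + (1/6)·(25/6) + (1/3)·(35/6) = 179/36.

179/36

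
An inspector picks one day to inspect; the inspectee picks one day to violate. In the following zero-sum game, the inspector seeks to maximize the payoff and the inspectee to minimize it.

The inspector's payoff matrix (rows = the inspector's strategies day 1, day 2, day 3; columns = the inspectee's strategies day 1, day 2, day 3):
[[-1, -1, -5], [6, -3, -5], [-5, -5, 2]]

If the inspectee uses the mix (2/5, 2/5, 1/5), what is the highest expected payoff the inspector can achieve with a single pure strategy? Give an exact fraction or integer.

1/5

day 1: (-1)·(2/5) + (-1)·(2/5) + (-5)·(1/5) = -9/5.
day 2: (6)·(2/5) + (-3)·(2/5) + (-5)·(1/5) = 1/5.
day 3: (-5)·(2/5) + (-5)·(2/5) + (2)·(1/5) = -18/5.
The best pure response is day 2 with expected payoff 1/5.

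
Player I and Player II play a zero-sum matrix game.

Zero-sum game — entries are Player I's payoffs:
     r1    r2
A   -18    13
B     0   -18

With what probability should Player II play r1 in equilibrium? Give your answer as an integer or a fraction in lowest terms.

31/49

Row minima are -18 and -18, so Player I's maximin is -18; column maxima are 0 and 13, so Player II's minimax is 0. These differ, so the equilibrium is in mixed strategies.
Let Player II play r1 with probability q. Player I is indifferent when −18q + 13(1−q) = −18(1−q), giving q = 31/49.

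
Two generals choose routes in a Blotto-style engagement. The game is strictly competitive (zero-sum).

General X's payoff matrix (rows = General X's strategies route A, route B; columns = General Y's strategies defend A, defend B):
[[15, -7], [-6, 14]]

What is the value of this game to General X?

4

Row minima are -7 and -6, so General X's maximin is -6; column maxima are 15 and 14, so General Y's minimax is 14. These differ, so the equilibrium is in mixed strategies.
Let General X play route A with probability p. General Y is indifferent when 15p − 6(1−p) = −7p + 14(1−p), giving p = 10/21.
Let General Y play defend A with probability q. General X is indifferent when 15q − 7(1−q) = −6q + 14(1−q), giving q = 1/2.
The value is 15·(1/2) + (-7)·(1/2) = 4.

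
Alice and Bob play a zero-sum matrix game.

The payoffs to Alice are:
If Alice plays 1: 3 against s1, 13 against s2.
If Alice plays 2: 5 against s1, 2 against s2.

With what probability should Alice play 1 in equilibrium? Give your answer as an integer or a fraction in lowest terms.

Row minima are 3 and 2, so Alice's maximin is 3; column maxima are 5 and 13, so Bob's minimax is 5. These differ, so the equilibrium is in mixed strategies.
Let Alice play 1 with probability p. Bob is indifferent when 3p + 5(1−p) = 13p + 2(1−p), giving p = 3/13.

3/13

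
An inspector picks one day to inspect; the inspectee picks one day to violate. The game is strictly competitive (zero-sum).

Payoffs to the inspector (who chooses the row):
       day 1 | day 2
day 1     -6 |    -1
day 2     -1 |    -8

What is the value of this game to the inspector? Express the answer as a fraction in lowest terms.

-47/12

Row minima are -6 and -8, so the inspector's maximin is -6; column maxima are -1 and -1, so the inspectee's minimax is -1. These differ, so the equilibrium is in mixed strategies.
Let the inspector play day 1 with probability p. The inspectee is indifferent when −6p − (1−p) = −p − 8(1−p), giving p = 7/12.
Let the inspectee play day 1 with probability q. The inspector is indifferent when −6q − (1−q) = −q − 8(1−q), giving q = 7/12.
The value is -6·(7/12) + (-1)·(5/12) = -47/12.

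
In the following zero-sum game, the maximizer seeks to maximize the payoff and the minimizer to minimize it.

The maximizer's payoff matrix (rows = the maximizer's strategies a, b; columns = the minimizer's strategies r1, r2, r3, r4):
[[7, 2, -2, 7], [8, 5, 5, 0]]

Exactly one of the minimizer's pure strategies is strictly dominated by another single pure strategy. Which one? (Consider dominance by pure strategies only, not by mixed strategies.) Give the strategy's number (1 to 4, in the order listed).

1

The minimizer prefers columns that give the maximizer less. Compare r1 with r2: 2 < 7, 5 < 8.
So r2 strictly dominates r1 for the minimizer; r1 is strictly dominated.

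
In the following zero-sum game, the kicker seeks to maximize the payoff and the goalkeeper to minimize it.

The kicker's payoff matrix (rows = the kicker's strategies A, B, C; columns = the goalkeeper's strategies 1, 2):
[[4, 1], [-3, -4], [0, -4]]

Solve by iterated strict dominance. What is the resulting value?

Column 1 is strictly dominated by 2 for the goalkeeper (1<4, -4<-3, -4<0); eliminate 1.
Row C is strictly dominated by row A (1>-4); eliminate C.
Row B is strictly dominated by row A (1>-4); eliminate B.
Only (A, 2) remains, with payoff 1.

1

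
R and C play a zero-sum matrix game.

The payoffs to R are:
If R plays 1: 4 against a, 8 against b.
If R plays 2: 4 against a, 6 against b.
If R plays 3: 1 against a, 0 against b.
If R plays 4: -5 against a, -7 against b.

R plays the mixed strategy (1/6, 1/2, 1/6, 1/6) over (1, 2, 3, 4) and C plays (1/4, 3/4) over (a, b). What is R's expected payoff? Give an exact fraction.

23/8

Against (1/4, 3/4), each row's expected payoff is 1: 7; 2: 11/2; 3: 1/4; 4: -13/2.
Taking the (1/6, 1/2, 1/6, 1/6)-weighted average: (1/6)·(7) + (1/2)·(11/2) + (1/6)·(1/4) + (1/6)·(-13/2) = 23/8.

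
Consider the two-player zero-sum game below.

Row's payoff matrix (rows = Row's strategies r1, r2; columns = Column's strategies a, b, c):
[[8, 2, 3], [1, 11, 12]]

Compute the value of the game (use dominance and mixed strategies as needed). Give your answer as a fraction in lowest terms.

Column c is strictly dominated by b for Column (it gives Row more in every row).
The remaining 2×2 game on (r1, r2) × (a, b) has no saddle point. Let Row play r1 with probability p; indifference gives 8p + (1−p) = 2p + 11(1−p), so p = 5/8.
Similarly Column's optimal q on a is 9/16, and the value is 8·(9/16) + (2)·(7/16) = 43/8.

43/8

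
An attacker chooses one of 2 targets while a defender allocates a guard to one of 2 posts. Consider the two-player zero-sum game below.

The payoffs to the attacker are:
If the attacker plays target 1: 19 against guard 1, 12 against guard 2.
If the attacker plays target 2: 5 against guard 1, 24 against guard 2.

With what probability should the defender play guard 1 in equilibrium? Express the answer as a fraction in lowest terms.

Row minima are 12 and 5, so the attacker's maximin is 12; column maxima are 19 and 24, so the defender's minimax is 19. These differ, so the equilibrium is in mixed strategies.
Let the defender play guard 1 with probability q. The attacker is indifferent when 19q + 12(1−q) = 5q + 24(1−q), giving q = 6/13.

6/13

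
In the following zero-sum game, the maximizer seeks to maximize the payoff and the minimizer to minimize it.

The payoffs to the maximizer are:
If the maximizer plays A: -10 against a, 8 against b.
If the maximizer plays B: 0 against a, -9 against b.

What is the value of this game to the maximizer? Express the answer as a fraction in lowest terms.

-10/3

Row minima are -10 and -9, so the maximizer's maximin is -9; column maxima are 0 and 8, so the minimizer's minimax is 0. These differ, so the equilibrium is in mixed strategies.
Let the maximizer play A with probability p. The minimizer is indifferent when −10p = 8p − 9(1−p), giving p = 1/3.
Let the minimizer play a with probability q. The maximizer is indifferent when −10q + 8(1−q) = −9(1−q), giving q = 17/27.
The value is -10·(17/27) + (8)·(10/27) = -10/3.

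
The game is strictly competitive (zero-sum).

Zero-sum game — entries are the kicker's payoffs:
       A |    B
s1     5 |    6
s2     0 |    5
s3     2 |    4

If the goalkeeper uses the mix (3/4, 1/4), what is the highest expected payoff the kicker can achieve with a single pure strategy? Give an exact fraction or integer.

s1: (5)·(3/4) + (6)·(1/4) = 21/4.
s2: (0)·(3/4) + (5)·(1/4) = 5/4.
s3: (2)·(3/4) + (4)·(1/4) = 5/2.
The best pure response is s1 with expected payoff 21/4.

21/4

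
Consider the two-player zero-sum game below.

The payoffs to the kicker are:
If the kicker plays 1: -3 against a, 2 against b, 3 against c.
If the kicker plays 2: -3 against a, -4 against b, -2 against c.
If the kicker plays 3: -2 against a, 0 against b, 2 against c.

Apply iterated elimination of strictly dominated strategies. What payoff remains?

Column c is strictly dominated by a for the goalkeeper (-3<3, -3<-2, -2<2); eliminate c.
Row 2 is strictly dominated by row 3 (-2>-3, 0>-4); eliminate 2.
Column b is strictly dominated by a for the goalkeeper (-3<2, -2<0); eliminate b.
Row 1 is strictly dominated by row 3 (-2>-3); eliminate 1.
Only (3, a) remains, with payoff -2.

-2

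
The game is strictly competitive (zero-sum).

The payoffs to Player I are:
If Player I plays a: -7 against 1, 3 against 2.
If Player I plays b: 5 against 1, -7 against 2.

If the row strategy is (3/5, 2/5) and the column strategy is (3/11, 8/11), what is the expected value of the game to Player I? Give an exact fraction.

Against (3/11, 8/11), each row's expected payoff is a: 3/11; b: -41/11.
Taking the (3/5, 2/5)-weighted average: (3/5)·(3/11) + (2/5)·(-41/11) = -73/55.

-73/55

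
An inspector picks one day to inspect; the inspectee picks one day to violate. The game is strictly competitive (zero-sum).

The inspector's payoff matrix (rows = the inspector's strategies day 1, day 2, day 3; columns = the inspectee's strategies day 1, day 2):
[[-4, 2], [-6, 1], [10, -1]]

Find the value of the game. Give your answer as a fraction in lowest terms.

Row day 2 is strictly dominated by row day 1, so the inspector never plays it.
The remaining 2×2 game on (day 1, day 3) × (day 1, day 2) has no saddle point. Let the inspector play day 1 with probability p; indifference gives −4p + 10(1−p) = 2p − (1−p), so p = 11/17.
Similarly the inspectee's optimal q on day 1 is 3/17, and the value is -4·(3/17) + (2)·(14/17) = 16/17.

16/17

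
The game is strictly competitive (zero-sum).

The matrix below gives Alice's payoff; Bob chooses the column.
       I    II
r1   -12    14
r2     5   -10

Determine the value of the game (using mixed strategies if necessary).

Row minima are -12 and -10, so Alice's maximin is -10; column maxima are 5 and 14, so Bob's minimax is 5. These differ, so the equilibrium is in mixed strategies.
Let Alice play r1 with probability p. Bob is indifferent when −12p + 5(1−p) = 14p − 10(1−p), giving p = 15/41.
Let Bob play I with probability q. Alice is indifferent when −12q + 14(1−q) = 5q − 10(1−q), giving q = 24/41.
The value is -12·(24/41) + (14)·(17/41) = -50/41.

-50/41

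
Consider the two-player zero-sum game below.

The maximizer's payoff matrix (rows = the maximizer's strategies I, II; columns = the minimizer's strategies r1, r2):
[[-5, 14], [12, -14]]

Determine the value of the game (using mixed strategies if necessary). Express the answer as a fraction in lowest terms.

Row minima are -5 and -14, so the maximizer's maximin is -5; column maxima are 12 and 14, so the minimizer's minimax is 12. These differ, so the equilibrium is in mixed strategies.
Let the maximizer play I with probability p. The minimizer is indifferent when −5p + 12(1−p) = 14p − 14(1−p), giving p = 26/45.
Let the minimizer play r1 with probability q. The maximizer is indifferent when −5q + 14(1−q) = 12q − 14(1−q), giving q = 28/45.
The value is -5·(28/45) + (14)·(17/45) = 98/45.

98/45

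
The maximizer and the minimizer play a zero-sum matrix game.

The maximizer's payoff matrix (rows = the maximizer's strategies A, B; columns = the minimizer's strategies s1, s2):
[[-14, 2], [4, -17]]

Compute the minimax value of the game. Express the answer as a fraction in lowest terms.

-230/37

Row minima are -14 and -17, so the maximizer's maximin is -14; column maxima are 4 and 2, so the minimizer's minimax is 2. These differ, so the equilibrium is in mixed strategies.
Let the maximizer play A with probability p. The minimizer is indifferent when −14p + 4(1−p) = 2p − 17(1−p), giving p = 21/37.
Let the minimizer play s1 with probability q. The maximizer is indifferent when −14q + 2(1−q) = 4q − 17(1−q), giving q = 19/37.
The value is -14·(19/37) + (2)·(18/37) = -230/37.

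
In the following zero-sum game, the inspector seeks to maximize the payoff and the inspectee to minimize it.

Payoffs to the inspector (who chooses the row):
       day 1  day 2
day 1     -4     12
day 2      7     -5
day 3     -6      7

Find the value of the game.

Row day 3 is strictly dominated by row day 1, so the inspector never plays it.
The remaining 2×2 game on (day 1, day 2) × (day 1, day 2) has no saddle point. Let the inspector play day 1 with probability p; indifference gives −4p + 7(1−p) = 12p − 5(1−p), so p = 3/7.
Similarly the inspectee's optimal q on day 1 is 17/28, and the value is -4·(17/28) + (12)·(11/28) = 16/7.

16/7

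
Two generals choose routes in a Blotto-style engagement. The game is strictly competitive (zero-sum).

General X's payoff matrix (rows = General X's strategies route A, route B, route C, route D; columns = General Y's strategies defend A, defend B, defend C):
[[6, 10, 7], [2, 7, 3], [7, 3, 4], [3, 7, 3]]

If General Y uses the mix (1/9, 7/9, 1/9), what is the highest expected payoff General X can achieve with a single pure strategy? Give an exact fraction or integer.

route A: (6)·(1/9) + (10)·(7/9) + (7)·(1/9) = 83/9.
route B: (2)·(1/9) + (7)·(7/9) + (3)·(1/9) = 6.
route C: (7)·(1/9) + (3)·(7/9) + (4)·(1/9) = 32/9.
route D: (3)·(1/9) + (7)·(7/9) + (3)·(1/9) = 55/9.
The best pure response is route A with expected payoff 83/9.

83/9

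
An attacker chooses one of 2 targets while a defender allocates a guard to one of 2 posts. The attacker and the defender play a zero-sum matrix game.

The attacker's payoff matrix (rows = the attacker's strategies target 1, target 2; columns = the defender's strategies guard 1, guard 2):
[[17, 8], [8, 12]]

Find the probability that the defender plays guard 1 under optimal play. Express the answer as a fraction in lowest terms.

4/13

Row minima are 8 and 8, so the attacker's maximin is 8; column maxima are 17 and 12, so the defender's minimax is 12. These differ, so the equilibrium is in mixed strategies.
Let the defender play guard 1 with probability q. The attacker is indifferent when 17q + 8(1−q) = 8q + 12(1−q), giving q = 4/13.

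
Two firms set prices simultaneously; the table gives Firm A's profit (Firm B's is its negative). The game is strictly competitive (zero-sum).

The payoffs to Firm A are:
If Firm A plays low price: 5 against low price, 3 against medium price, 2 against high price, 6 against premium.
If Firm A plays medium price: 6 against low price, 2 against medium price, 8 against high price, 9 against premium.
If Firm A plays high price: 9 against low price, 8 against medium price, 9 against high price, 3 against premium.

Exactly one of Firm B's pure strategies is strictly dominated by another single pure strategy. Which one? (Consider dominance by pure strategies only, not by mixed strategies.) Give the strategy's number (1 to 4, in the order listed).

1

Firm B prefers columns that give Firm A less. Compare low price with medium price: 3 < 5, 2 < 6, 8 < 9.
So medium price strictly dominates low price for Firm B; low price is strictly dominated.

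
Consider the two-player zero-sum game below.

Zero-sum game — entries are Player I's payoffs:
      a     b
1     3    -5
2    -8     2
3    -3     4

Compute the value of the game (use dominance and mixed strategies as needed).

Row 2 is strictly dominated by row 3, so Player I never plays it.
The remaining 2×2 game on (1, 3) × (a, b) has no saddle point. Let Player I play 1 with probability p; indifference gives 3p − 3(1−p) = −5p + 4(1−p), so p = 7/15.
Similarly Player II's optimal q on a is 3/5, and the value is 3·(3/5) + (-5)·(2/5) = -1/5.

-1/5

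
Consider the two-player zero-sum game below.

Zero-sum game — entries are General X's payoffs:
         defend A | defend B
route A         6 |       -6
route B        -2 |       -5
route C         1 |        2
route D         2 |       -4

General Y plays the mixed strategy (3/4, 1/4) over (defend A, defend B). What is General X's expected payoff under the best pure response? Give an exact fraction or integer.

route A: (6)·(3/4) + (-6)·(1/4) = 3.
route B: (-2)·(3/4) + (-5)·(1/4) = -11/4.
route C: (1)·(3/4) + (2)·(1/4) = 5/4.
route D: (2)·(3/4) + (-4)·(1/4) = 1/2.
The best pure response is route A with expected payoff 3.

3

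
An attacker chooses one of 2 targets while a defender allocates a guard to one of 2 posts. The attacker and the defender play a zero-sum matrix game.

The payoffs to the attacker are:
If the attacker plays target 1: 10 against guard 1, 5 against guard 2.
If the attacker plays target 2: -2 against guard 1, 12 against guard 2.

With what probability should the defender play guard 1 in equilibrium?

7/19

Row minima are 5 and -2, so the attacker's maximin is 5; column maxima are 10 and 12, so the defender's minimax is 10. These differ, so the equilibrium is in mixed strategies.
Let the defender play guard 1 with probability q. The attacker is indifferent when 10q + 5(1−q) = −2q + 12(1−q), giving q = 7/19.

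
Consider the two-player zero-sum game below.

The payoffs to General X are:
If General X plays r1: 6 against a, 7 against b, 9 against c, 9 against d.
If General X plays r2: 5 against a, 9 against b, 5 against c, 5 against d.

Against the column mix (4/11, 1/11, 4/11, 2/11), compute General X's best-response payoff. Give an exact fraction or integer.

85/11

r1: (6)·(4/11) + (7)·(1/11) + (9)·(4/11) + (9)·(2/11) = 85/11.
r2: (5)·(4/11) + (9)·(1/11) + (5)·(4/11) + (5)·(2/11) = 59/11.
The best pure response is r1 with expected payoff 85/11.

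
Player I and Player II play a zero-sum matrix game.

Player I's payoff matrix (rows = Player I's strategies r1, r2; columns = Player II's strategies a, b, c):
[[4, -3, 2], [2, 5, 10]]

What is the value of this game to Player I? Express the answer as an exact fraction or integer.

13/5

Column c is strictly dominated by b for Player II (it gives Player I more in every row).
The remaining 2×2 game on (r1, r2) × (a, b) has no saddle point. Let Player I play r1 with probability p; indifference gives 4p + 2(1−p) = −3p + 5(1−p), so p = 3/10.
Similarly Player II's optimal q on a is 4/5, and the value is 4·(4/5) + (-3)·(1/5) = 13/5.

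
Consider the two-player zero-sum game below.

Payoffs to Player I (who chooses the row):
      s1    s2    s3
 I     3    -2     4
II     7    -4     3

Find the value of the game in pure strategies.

-2

Row minima: -2, -4 → Player I's maximin is -2.
Column maxima: 7, -2, 4 → Player II's minimax is -2.
They coincide at (I, s2), so the value is -2.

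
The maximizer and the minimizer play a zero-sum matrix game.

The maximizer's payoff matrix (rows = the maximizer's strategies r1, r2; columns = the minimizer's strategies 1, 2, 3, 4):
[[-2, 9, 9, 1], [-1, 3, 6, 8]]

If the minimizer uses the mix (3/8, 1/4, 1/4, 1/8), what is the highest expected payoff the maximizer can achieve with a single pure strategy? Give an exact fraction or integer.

31/8

r1: (-2)·(3/8) + (9)·(1/4) + (9)·(1/4) + (1)·(1/8) = 31/8.
r2: (-1)·(3/8) + (3)·(1/4) + (6)·(1/4) + (8)·(1/8) = 23/8.
The best pure response is r1 with expected payoff 31/8.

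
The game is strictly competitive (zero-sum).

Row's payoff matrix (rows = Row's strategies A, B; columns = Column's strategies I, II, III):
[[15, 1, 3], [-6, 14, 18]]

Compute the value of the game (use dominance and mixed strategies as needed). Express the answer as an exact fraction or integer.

Column III is strictly dominated by II for Column (it gives Row more in every row).
The remaining 2×2 game on (A, B) × (I, II) has no saddle point. Let Row play A with probability p; indifference gives 15p − 6(1−p) = p + 14(1−p), so p = 10/17.
Similarly Column's optimal q on I is 13/34, and the value is 15·(13/34) + (1)·(21/34) = 108/17.

108/17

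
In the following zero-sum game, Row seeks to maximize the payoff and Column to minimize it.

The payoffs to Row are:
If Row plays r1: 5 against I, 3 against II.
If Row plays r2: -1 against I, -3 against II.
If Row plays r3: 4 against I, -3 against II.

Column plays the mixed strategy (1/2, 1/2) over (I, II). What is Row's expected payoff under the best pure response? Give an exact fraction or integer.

4

r1: (5)·(1/2) + (3)·(1/2) = 4.
r2: (-1)·(1/2) + (-3)·(1/2) = -2.
r3: (4)·(1/2) + (-3)·(1/2) = 1/2.
The best pure response is r1 with expected payoff 4.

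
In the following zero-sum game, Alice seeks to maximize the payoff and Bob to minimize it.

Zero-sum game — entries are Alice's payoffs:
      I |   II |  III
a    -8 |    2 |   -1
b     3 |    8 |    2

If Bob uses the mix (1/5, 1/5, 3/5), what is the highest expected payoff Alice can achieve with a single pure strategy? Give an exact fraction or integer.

17/5

a: (-8)·(1/5) + (2)·(1/5) + (-1)·(3/5) = -9/5.
b: (3)·(1/5) + (8)·(1/5) + (2)·(3/5) = 17/5.
The best pure response is b with expected payoff 17/5.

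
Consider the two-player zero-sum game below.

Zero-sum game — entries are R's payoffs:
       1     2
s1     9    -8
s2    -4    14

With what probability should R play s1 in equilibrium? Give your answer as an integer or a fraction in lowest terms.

18/35

Row minima are -8 and -4, so R's maximin is -4; column maxima are 9 and 14, so C's minimax is 9. These differ, so the equilibrium is in mixed strategies.
Let R play s1 with probability p. C is indifferent when 9p − 4(1−p) = −8p + 14(1−p), giving p = 18/35.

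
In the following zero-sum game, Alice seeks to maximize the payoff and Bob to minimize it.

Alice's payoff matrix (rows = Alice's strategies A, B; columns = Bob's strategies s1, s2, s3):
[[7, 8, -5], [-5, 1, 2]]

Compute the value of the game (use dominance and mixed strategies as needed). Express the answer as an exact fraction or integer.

-11/19

Column s2 is strictly dominated by s1 for Bob (it gives Alice more in every row).
The remaining 2×2 game on (A, B) × (s1, s3) has no saddle point. Let Alice play A with probability p; indifference gives 7p − 5(1−p) = −5p + 2(1−p), so p = 7/19.
Similarly Bob's optimal q on s1 is 7/19, and the value is 7·(7/19) + (-5)·(12/19) = -11/19.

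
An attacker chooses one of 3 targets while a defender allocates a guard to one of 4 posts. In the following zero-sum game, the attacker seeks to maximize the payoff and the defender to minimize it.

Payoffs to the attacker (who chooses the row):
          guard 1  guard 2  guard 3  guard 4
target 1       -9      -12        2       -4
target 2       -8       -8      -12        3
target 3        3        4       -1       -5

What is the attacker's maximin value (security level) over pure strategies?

The worst-case payoff for each row is target 1: -12, target 2: -12, target 3: -5.
The best of these is -5.

-5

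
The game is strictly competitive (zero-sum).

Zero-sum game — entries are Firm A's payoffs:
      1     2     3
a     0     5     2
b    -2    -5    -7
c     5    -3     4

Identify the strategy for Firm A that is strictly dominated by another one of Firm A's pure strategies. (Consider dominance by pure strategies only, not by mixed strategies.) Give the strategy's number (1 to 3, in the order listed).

2

Compare b with a: 0 > -2, 5 > -5, 2 > -7.
So a strictly dominates b for Firm A; b is strictly dominated.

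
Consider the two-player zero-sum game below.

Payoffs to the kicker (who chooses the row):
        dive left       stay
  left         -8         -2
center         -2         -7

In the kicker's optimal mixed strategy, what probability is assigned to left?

5/11

Row minima are -8 and -7, so the kicker's maximin is -7; column maxima are -2 and -2, so the goalkeeper's minimax is -2. These differ, so the equilibrium is in mixed strategies.
Let the kicker play left with probability p. The goalkeeper is indifferent when −8p − 2(1−p) = −2p − 7(1−p), giving p = 5/11.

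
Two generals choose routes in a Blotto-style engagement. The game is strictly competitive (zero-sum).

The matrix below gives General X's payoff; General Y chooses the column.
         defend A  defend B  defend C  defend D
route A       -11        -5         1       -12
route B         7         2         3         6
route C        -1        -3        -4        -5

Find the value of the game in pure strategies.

Row minima: -12, 2, -5 → General X's maximin is 2.
Column maxima: 7, 2, 3, 6 → General Y's minimax is 2.
They coincide at (route B, defend B), so the value is 2.

2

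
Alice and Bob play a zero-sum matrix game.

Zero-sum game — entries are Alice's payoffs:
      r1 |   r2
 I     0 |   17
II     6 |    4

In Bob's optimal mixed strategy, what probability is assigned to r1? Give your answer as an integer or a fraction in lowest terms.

Row minima are 0 and 4, so Alice's maximin is 4; column maxima are 6 and 17, so Bob's minimax is 6. These differ, so the equilibrium is in mixed strategies.
Let Bob play r1 with probability q. Alice is indifferent when 17(1−q) = 6q + 4(1−q), giving q = 13/19.

13/19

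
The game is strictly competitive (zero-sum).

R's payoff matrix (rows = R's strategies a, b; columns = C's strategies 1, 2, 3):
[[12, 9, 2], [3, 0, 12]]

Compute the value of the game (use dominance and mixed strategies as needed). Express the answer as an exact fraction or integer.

108/19

Column 1 is strictly dominated by 2 for C (it gives R more in every row).
The remaining 2×2 game on (a, b) × (2, 3) has no saddle point. Let R play a with probability p; indifference gives 9p = 2p + 12(1−p), so p = 12/19.
Similarly C's optimal q on 2 is 10/19, and the value is 9·(10/19) + (2)·(9/19) = 108/19.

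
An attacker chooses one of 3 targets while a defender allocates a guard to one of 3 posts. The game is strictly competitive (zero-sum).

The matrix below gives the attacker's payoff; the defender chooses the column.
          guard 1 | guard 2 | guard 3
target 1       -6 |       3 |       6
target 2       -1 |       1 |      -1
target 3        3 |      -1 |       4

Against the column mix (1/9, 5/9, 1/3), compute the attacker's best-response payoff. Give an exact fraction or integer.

target 1: (-6)·(1/9) + (3)·(5/9) + (6)·(1/3) = 3.
target 2: (-1)·(1/9) + (1)·(5/9) + (-1)·(1/3) = 1/9.
target 3: (3)·(1/9) + (-1)·(5/9) + (4)·(1/3) = 10/9.
The best pure response is target 1 with expected payoff 3.

3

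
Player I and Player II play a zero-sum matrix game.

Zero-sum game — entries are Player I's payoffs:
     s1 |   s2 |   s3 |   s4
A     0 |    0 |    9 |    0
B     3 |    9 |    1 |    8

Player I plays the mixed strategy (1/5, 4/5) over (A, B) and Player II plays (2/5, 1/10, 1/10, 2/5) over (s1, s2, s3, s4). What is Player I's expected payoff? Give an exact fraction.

9/2

Against (2/5, 1/10, 1/10, 2/5), each row's expected payoff is A: 9/10; B: 27/5.
Taking the (1/5, 4/5)-weighted average: (1/5)·(9/10) + (4/5)·(27/5) = 9/2.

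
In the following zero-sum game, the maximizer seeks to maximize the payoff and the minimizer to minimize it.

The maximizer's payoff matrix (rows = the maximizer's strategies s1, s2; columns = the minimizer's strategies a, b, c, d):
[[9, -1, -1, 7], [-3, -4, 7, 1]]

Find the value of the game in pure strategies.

-1

Row minima: -1, -4 → the maximizer's maximin is -1.
Column maxima: 9, -1, 7, 7 → the minimizer's minimax is -1.
They coincide at (s1, b), so the value is -1.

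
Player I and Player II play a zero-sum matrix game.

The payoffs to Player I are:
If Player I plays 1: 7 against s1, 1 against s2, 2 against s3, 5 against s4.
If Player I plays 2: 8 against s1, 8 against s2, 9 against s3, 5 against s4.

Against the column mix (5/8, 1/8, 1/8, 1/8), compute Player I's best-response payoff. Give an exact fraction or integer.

31/4

1: (7)·(5/8) + (1)·(1/8) + (2)·(1/8) + (5)·(1/8) = 43/8.
2: (8)·(5/8) + (8)·(1/8) + (9)·(1/8) + (5)·(1/8) = 31/4.
The best pure response is 2 with expected payoff 31/4.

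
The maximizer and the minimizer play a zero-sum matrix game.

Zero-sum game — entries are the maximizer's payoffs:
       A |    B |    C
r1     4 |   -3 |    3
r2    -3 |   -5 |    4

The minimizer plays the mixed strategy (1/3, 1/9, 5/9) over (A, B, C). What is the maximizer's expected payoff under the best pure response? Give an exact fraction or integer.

8/3

r1: (4)·(1/3) + (-3)·(1/9) + (3)·(5/9) = 8/3.
r2: (-3)·(1/3) + (-5)·(1/9) + (4)·(5/9) = 2/3.
The best pure response is r1 with expected payoff 8/3.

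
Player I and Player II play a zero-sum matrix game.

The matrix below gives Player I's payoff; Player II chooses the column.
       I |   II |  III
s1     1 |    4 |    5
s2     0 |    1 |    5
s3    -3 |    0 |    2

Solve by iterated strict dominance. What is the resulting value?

Row s3 is strictly dominated by row s1 (1>-3, 4>0, 5>2); eliminate s3.
Column III is strictly dominated by I for Player II (1<5, 0<5); eliminate III.
Row s2 is strictly dominated by row s1 (1>0, 4>1); eliminate s2.
Column II is strictly dominated by I for Player II (1<4); eliminate II.
Only (s1, I) remains, with payoff 1.

1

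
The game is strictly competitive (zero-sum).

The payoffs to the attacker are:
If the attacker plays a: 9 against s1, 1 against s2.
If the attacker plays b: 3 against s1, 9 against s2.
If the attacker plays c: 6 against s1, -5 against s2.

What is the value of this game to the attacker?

39/7

Row c is strictly dominated by row a, so the attacker never plays it.
The remaining 2×2 game on (a, b) × (s1, s2) has no saddle point. Let the attacker play a with probability p; indifference gives 9p + 3(1−p) = p + 9(1−p), so p = 3/7.
Similarly the defender's optimal q on s1 is 4/7, and the value is 9·(4/7) + (1)·(3/7) = 39/7.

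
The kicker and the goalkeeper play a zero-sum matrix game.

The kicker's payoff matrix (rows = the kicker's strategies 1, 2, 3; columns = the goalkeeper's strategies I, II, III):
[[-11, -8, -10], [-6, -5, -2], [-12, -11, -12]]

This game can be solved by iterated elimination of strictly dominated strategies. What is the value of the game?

-6

Row 3 is strictly dominated by row 1 (-11>-12, -8>-11, -10>-12); eliminate 3.
Row 1 is strictly dominated by row 2 (-6>-11, -5>-8, -2>-10); eliminate 1.
Column II is strictly dominated by I for the goalkeeper (-6<-5); eliminate II.
Column III is strictly dominated by I for the goalkeeper (-6<-2); eliminate III.
Only (2, I) remains, with payoff -6.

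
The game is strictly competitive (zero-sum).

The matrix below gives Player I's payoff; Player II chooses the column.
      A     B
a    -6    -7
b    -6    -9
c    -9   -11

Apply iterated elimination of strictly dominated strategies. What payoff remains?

Row c is strictly dominated by row a (-6>-9, -7>-11); eliminate c.
Column A is strictly dominated by B for Player II (-7<-6, -9<-6); eliminate A.
Row b is strictly dominated by row a (-7>-9); eliminate b.
Only (a, B) remains, with payoff -7.

-7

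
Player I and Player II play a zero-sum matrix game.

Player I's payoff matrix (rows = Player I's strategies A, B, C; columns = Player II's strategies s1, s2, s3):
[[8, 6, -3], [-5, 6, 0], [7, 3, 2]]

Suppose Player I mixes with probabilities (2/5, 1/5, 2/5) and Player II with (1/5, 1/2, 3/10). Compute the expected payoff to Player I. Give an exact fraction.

82/25

Against (1/5, 1/2, 3/10), each row's expected payoff is A: 37/10; B: 2; C: 7/2.
Taking the (2/5, 1/5, 2/5)-weighted average: (2/5)·(37/10) + (1/5)·(2) + (2/5)·(7/2) = 82/25.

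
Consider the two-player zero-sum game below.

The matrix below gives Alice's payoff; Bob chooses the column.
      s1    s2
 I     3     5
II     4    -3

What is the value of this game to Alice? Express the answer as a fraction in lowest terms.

Row minima are 3 and -3, so Alice's maximin is 3; column maxima are 4 and 5, so Bob's minimax is 4. These differ, so the equilibrium is in mixed strategies.
Let Alice play I with probability p. Bob is indifferent when 3p + 4(1−p) = 5p − 3(1−p), giving p = 7/9.
Let Bob play s1 with probability q. Alice is indifferent when 3q + 5(1−q) = 4q − 3(1−q), giving q = 8/9.
The value is 3·(8/9) + (5)·(1/9) = 29/9.

29/9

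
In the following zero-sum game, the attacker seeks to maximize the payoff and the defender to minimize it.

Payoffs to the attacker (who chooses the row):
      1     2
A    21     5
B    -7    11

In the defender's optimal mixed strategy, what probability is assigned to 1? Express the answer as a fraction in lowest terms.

3/17

Row minima are 5 and -7, so the attacker's maximin is 5; column maxima are 21 and 11, so the defender's minimax is 11. These differ, so the equilibrium is in mixed strategies.
Let the defender play 1 with probability q. The attacker is indifferent when 21q + 5(1−q) = −7q + 11(1−q), giving q = 3/17.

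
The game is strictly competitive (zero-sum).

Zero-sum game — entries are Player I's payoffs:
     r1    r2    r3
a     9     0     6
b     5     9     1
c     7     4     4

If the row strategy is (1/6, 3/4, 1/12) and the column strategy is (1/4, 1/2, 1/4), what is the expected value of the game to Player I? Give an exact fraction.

Against (1/4, 1/2, 1/4), each row's expected payoff is a: 15/4; b: 6; c: 19/4.
Taking the (1/6, 3/4, 1/12)-weighted average: (1/6)·(15/4) + (3/4)·(6) + (1/12)·(19/4) = 265/48.

265/48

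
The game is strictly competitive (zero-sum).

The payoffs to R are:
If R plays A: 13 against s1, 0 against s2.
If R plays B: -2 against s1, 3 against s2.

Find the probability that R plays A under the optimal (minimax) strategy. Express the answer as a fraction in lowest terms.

5/18

Row minima are 0 and -2, so R's maximin is 0; column maxima are 13 and 3, so C's minimax is 3. These differ, so the equilibrium is in mixed strategies.
Let R play A with probability p. C is indifferent when 13p − 2(1−p) = 3(1−p), giving p = 5/18.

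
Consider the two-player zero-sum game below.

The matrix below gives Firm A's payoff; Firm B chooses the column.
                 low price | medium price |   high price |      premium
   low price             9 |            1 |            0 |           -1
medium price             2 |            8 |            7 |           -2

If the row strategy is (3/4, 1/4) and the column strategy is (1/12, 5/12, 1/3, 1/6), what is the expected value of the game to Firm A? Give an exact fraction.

17/8

Against (1/12, 5/12, 1/3, 1/6), each row's expected payoff is low price: 1; medium price: 11/2.
Taking the (3/4, 1/4)-weighted average: (3/4)·(1) + (1/4)·(11/2) = 17/8.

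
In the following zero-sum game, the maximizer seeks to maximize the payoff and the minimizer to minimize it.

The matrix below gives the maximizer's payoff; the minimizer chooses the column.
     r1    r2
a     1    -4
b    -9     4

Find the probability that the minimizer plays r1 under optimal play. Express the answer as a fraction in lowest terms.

4/9

Row minima are -4 and -9, so the maximizer's maximin is -4; column maxima are 1 and 4, so the minimizer's minimax is 1. These differ, so the equilibrium is in mixed strategies.
Let the minimizer play r1 with probability q. The maximizer is indifferent when q − 4(1−q) = −9q + 4(1−q), giving q = 4/9.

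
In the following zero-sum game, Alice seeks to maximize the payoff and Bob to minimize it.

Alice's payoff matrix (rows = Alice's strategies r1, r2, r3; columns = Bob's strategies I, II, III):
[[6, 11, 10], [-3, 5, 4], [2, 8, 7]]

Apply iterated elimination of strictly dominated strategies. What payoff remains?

6

Column II is strictly dominated by I for Bob (6<11, -3<5, 2<8); eliminate II.
Row r2 is strictly dominated by row r1 (6>-3, 10>4); eliminate r2.
Row r3 is strictly dominated by row r1 (6>2, 10>7); eliminate r3.
Column III is strictly dominated by I for Bob (6<10); eliminate III.
Only (r1, I) remains, with payoff 6.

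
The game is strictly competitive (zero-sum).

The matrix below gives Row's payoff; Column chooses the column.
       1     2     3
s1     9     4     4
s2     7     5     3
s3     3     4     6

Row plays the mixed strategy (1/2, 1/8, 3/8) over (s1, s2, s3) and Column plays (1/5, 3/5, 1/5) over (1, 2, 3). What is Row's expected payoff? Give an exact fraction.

47/10

Against (1/5, 3/5, 1/5), each row's expected payoff is s1: 5; s2: 5; s3: 21/5.
Taking the (1/2, 1/8, 3/8)-weighted average: (1/2)·(5) + (1/8)·(5) + (3/8)·(21/5) = 47/10.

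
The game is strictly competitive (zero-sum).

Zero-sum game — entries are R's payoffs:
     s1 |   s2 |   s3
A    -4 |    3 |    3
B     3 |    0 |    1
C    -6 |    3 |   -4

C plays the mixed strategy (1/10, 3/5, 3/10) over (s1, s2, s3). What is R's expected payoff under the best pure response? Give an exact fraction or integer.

A: (-4)·(1/10) + (3)·(3/5) + (3)·(3/10) = 23/10.
B: (3)·(1/10) + (0)·(3/5) + (1)·(3/10) = 3/5.
C: (-6)·(1/10) + (3)·(3/5) + (-4)·(3/10) = 0.
The best pure response is A with expected payoff 23/10.

23/10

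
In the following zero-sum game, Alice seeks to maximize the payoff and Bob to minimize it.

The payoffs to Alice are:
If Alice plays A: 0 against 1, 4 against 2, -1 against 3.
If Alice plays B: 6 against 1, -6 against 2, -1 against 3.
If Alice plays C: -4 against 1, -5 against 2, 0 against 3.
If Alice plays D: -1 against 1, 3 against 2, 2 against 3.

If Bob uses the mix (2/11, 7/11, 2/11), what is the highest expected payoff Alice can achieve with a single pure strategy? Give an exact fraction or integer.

A: (0)·(2/11) + (4)·(7/11) + (-1)·(2/11) = 26/11.
B: (6)·(2/11) + (-6)·(7/11) + (-1)·(2/11) = -32/11.
C: (-4)·(2/11) + (-5)·(7/11) + (0)·(2/11) = -43/11.
D: (-1)·(2/11) + (3)·(7/11) + (2)·(2/11) = 23/11.
The best pure response is A with expected payoff 26/11.

26/11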